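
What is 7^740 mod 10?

1

Powers of 7 mod 10 repeat with period 4: 7, 9, 3, 1.
740 mod 4 = 0, so the last digit matches 7^4 = 1.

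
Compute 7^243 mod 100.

Square-and-reduce mod 100: 7^1≡7, 7^2≡49, 7^4≡1, 7^8≡1, 7^16≡1, 7^32≡1, 7^64≡1, 7^128≡1.
243 = 1 + 2 + 16 + 32 + 64 + 128, so 7^243 ≡ 7·49·1·1·1·1 ≡ 43 (mod 100).

43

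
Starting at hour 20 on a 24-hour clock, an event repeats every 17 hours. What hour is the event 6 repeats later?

6·17 = 102.
Dividing 102 by 24 gives quotient 4 and remainder 6.
(20 + 6) mod 24 = 2.

2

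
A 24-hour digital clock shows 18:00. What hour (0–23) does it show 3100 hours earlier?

3100 − 129·24 = 4, so 3100 ≡ 4 (mod 24).
(18 − 4) mod 24 = 14.

14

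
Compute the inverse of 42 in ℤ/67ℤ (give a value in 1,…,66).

8

42·8 = 336 = 5·67 + 1, so 42⁻¹ ≡ 8 (mod 67).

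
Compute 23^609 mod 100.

63

Successive squares of 23 mod 100: 23^1≡23, 23^2≡29, 23^4≡41, 23^8≡81, 23^16≡61, 23^32≡21, 23^64≡41, 23^128≡81, 23^256≡61, 23^512≡21.
Since 609 = 1 + 32 + 64 + 512 in binary, 23^609 ≡ 23·21·41·21 ≡ 63 (mod 100).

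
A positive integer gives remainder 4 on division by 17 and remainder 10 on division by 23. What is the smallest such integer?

378

x ≡ 4 (mod 17) gives x ∈ {4, 21, 38, 55, 72, 89, 106, 123, …}.
The first of these with x mod 23 = 10 is 378.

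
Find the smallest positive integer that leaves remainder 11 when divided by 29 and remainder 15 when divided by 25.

40

x ≡ 15 (mod 25) gives x ∈ {15, 40}.
The first of these with x mod 29 = 11 is 40.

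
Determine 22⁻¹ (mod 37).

32

37 = 1·22 + 15
22 = 1·15 + 7
15 = 2·7 + 1
7 = 7·1 + 0
Back-substituting gives 22·32 ≡ 1 (mod 37).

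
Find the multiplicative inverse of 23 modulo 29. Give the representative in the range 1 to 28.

29 = 1·23 + 6
23 = 3·6 + 5
6 = 1·5 + 1
5 = 5·1 + 0
Back-substituting gives 23·24 ≡ 1 (mod 29).

24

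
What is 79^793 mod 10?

The units digit of 79^n cycles with period 2: 9, 1, …
793 mod 2 = 1, so the last digit matches 9^1 = 9.

9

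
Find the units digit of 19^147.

9

Powers of 9 mod 10 repeat with period 2: 9, 1.
147 leaves remainder 1 on division by 2, so 19^147 ends in 9.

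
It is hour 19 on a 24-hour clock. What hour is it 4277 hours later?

4277 − 178·24 = 5, so 4277 ≡ 5 (mod 24).
(19 + 5) mod 24 = 0.

0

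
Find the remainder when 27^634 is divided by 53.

25

Successive squares of 27 mod 53: 27^1≡27, 27^2≡40, 27^4≡10, 27^8≡47, 27^16≡36, 27^32≡24, 27^64≡46, 27^128≡49, 27^256≡16, 27^512≡44.
Since 634 = 2 + 8 + 16 + 32 + 64 + 512 in binary, 27^634 ≡ 40·47·36·24·46·44 ≡ 25 (mod 53).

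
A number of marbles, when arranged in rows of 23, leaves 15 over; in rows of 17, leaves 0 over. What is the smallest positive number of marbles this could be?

153

x ≡ 0 (mod 17) gives x ∈ {0, 17, 34, 51, 68, 85, 102, 119, …}.
The first of these with x mod 23 = 15 is 153.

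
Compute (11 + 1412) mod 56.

23

1412 mod 56 = 12 (since 25·56 = 1400).
(11 + 12) mod 56 = 23.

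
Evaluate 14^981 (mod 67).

62

Square-and-reduce mod 67: 14^1≡14, 14^2≡62, 14^4≡25, 14^8≡22, 14^16≡15, 14^32≡24, 14^64≡40, 14^128≡59, 14^256≡64, 14^512≡9.
Since 981 = 1 + 4 + 16 + 64 + 128 + 256 + 512 in binary, 14^981 ≡ 14·25·15·40·59·64·9 ≡ 62 (mod 67).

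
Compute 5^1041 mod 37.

Successive squares of 5 mod 37: 5^1≡5, 5^2≡25, 5^4≡33, 5^8≡16, 5^16≡34, 5^32≡9, 5^64≡7, 5^128≡12, 5^256≡33, 5^512≡16, 5^1024≡34.
Since 1041 = 1 + 16 + 1024 in binary, 5^1041 ≡ 5·34·34 ≡ 8 (mod 37).

8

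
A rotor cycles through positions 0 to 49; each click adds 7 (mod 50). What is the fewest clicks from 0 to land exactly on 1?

43

50 = 7·7 + 1
7 = 7·1 + 0
Back-substituting gives 7·43 ≡ 1 (mod 50).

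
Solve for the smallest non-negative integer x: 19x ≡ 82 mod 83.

19⁻¹ ≡ 35 (mod 83) because 19·35 = 665 = 8·83 + 1.
So x ≡ 35·82 = 2870 ≡ 48 (mod 83).
Check: 19·48 = 912 = 10·83 + 82.

48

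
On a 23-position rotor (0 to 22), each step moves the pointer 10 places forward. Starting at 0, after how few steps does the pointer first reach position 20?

2

10⁻¹ ≡ 7 (mod 23) because 10·7 = 70 = 3·23 + 1.
Multiplying both sides by 7: x ≡ 7·20 = 140 ≡ 2 (mod 23).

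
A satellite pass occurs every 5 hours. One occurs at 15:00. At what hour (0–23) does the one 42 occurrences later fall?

9

42·5 = 210.
210 mod 24 = 18 (since 8·24 = 192).
(15 + 18) mod 24 = 9.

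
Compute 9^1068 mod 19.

Successive squares of 9 mod 19: 9^1≡9, 9^2≡5, 9^4≡6, 9^8≡17, 9^16≡4, 9^32≡16, 9^64≡9, 9^128≡5, 9^256≡6, 9^512≡17, 9^1024≡4.
Since 1068 = 4 + 8 + 32 + 1024 in binary, 9^1068 ≡ 6·17·16·4 ≡ 11 (mod 19).

11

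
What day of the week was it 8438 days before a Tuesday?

8438 − 1205·7 = 3, so 8438 ≡ 3 (mod 7).
Tuesday − 3 days → Saturday.

Saturday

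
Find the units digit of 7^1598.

The units digit of 7^n cycles with period 4: 7, 9, 3, 1, …
1598 leaves remainder 2 on division by 4, so 7^1598 ends in 9.

9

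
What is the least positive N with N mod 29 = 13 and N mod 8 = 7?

x ≡ 7 (mod 8) gives x ∈ {7, 15, 23, 31, 39, 47, 55, 63, …}.
The first of these with x mod 29 = 13 is 71.

71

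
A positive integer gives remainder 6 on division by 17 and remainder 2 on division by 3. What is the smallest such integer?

x ≡ 2 (mod 3) gives x ∈ {2, 5, 8, 11, 14, 17, 20, 23}.
The first of these with x mod 17 = 6 is 23.

23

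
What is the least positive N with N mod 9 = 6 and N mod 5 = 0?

x ≡ 0 (mod 5) gives x ∈ {0, 5, 10, 15}.
The first of these with x mod 9 = 6 is 15.

15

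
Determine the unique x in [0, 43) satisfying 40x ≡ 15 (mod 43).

40⁻¹ ≡ 14 (mod 43) because 40·14 = 560 = 13·43 + 1.
Multiplying both sides by 14: x ≡ 14·15 = 210 ≡ 38 (mod 43).
Check: 40·38 = 1520 = 35·43 + 15.

38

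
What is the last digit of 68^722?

4

The units digit of 68^n cycles with period 4: 8, 4, 2, 6, …
722 mod 4 = 2, so the last digit matches 8^2 = 4.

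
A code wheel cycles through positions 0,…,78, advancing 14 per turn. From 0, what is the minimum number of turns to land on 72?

The inverse of 14 mod 79 is 17 (since 14·17 = 238 ≡ 1).
Multiplying both sides by 17: x ≡ 17·72 = 1224 ≡ 39 (mod 79).
Check: 14·39 = 546 = 6·79 + 72.

39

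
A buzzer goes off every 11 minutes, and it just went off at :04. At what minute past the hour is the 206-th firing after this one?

206·11 = 2266.
2266 − 37·60 = 46, so 2266 ≡ 46 (mod 60).
(4 + 46) mod 60 = 50.

50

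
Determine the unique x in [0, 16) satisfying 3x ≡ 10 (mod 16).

3⁻¹ ≡ 11 (mod 16) because 3·11 = 33 = 2·16 + 1.
So x ≡ 11·10 = 110 ≡ 14 (mod 16).

14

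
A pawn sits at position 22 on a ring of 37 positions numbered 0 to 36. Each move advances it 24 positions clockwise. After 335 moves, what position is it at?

335·24 = 8040.
8040 mod 37 = 11 (since 217·37 = 8029).
(22 + 11) mod 37 = 33.

33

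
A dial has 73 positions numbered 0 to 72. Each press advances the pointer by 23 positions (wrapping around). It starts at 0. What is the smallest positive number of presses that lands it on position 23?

The inverse of 23 mod 73 is 54 (since 23·54 = 1242 ≡ 1).
Multiplying both sides by 54: x ≡ 54·23 = 1242 ≡ 1 (mod 73).
Check: 23·1 = 23 = 0·73 + 23.

1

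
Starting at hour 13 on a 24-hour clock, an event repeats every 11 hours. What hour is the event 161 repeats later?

161·11 = 1771.
1771 = 73·24 + 19, so 1771 mod 24 = 19.
(13 + 19) mod 24 = 8.

8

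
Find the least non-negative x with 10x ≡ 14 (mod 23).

10⁻¹ ≡ 7 (mod 23) because 10·7 = 70 = 3·23 + 1.
Multiplying both sides by 7: x ≡ 7·14 = 98 ≡ 6 (mod 23).

6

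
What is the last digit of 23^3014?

Last digits of 3^n: 3, 9, 7, 1 (period 4).
3014 mod 4 = 2, so the last digit matches 3^2 = 9.

9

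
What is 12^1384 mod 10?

Last digits of 2^n: 2, 4, 8, 6 (period 4).
1384 leaves remainder 0 on division by 4, so 12^1384 ends in 6.

6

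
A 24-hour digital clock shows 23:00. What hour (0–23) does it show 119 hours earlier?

119 − 4·24 = 23, so 119 ≡ 23 (mod 24).
(23 − 23) mod 24 = 0.

0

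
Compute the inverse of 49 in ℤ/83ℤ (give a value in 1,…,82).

83 = 1·49 + 34
49 = 1·34 + 15
34 = 2·15 + 4
15 = 3·4 + 3
4 = 1·3 + 1
3 = 3·1 + 0
Back-substituting gives 49·61 ≡ 1 (mod 83).

61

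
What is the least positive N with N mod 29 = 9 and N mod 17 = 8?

Since 17·12 ≡ 1 (mod 29), take x = 8 + 17·((9−8)·12 mod 29) = 8 + 17·12 = 212.
Check: 212 mod 29 = 9, 212 mod 17 = 8.

212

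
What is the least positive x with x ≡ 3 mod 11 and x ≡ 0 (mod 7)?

Since 7·8 ≡ 1 (mod 11), take x = 0 + 7·((3−0)·8 mod 11) = 0 + 7·2 = 14.
Check: 14 mod 11 = 3, 14 mod 7 = 0.

14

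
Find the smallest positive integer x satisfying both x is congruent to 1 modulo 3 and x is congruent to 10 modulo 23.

10

Since 23·2 ≡ 1 (mod 3), take x = 10 + 23·((1−10)·2 mod 3) = 10 + 23·0 = 10.
Check: 10 mod 3 = 1, 10 mod 23 = 10.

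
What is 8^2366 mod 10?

Last digits of 8^n: 8, 4, 2, 6 (period 4).
2366 mod 4 = 2, so the last digit matches 8^2 = 4.

4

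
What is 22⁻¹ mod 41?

22·28 = 616 = 15·41 + 1, so 22⁻¹ ≡ 28 (mod 41).

28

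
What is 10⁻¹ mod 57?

40

57 = 5·10 + 7
10 = 1·7 + 3
7 = 2·3 + 1
3 = 3·1 + 0
Back-substituting gives 10·40 ≡ 1 (mod 57).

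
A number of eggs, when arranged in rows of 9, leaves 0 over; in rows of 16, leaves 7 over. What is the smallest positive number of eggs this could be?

135

Since 16·4 ≡ 1 (mod 9), take x = 7 + 16·((0−7)·4 mod 9) = 7 + 16·8 = 135.
Check: 135 mod 9 = 0, 135 mod 16 = 7.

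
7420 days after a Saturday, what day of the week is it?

Saturday

Dividing 7420 by 7 gives quotient 1060 and remainder 0.
Saturday + 0 days → Saturday.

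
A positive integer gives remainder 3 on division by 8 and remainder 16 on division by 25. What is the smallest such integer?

91

Since 25·1 ≡ 1 (mod 8), take x = 16 + 25·((3−16)·1 mod 8) = 16 + 25·3 = 91.
Check: 91 mod 8 = 3, 91 mod 25 = 16.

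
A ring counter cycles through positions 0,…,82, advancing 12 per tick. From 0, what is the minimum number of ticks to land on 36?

3

12⁻¹ ≡ 7 (mod 83) because 12·7 = 84 = 1·83 + 1.
Multiplying both sides by 7: x ≡ 7·36 = 252 ≡ 3 (mod 83).
Check: 12·3 = 36 = 0·83 + 36.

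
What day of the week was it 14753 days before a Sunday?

14753 = 2107·7 + 4, so 14753 mod 7 = 4.
Sunday − 4 days → Wednesday.

Wednesday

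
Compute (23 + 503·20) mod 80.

3

503·20 = 10060.
10060 − 125·80 = 60, so 10060 ≡ 60 (mod 80).
(23 + 60) mod 80 = 3.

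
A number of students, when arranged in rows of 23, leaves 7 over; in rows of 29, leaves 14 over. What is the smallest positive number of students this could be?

Since 29·4 ≡ 1 (mod 23), take x = 14 + 29·((7−14)·4 mod 23) = 14 + 29·18 = 536.
Check: 536 mod 23 = 7, 536 mod 29 = 14.

536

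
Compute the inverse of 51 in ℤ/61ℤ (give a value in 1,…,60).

51·6 = 306 = 5·61 + 1, so 51⁻¹ ≡ 6 (mod 61).

6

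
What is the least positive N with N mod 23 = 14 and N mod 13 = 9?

152

x ≡ 9 (mod 13) gives x ∈ {9, 22, 35, 48, 61, 74, 87, 100, …}.
The first of these with x mod 23 = 14 is 152.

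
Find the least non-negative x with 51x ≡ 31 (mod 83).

The inverse of 51 mod 83 is 70 (since 51·70 = 3570 ≡ 1).
Multiplying both sides by 70: x ≡ 70·31 = 2170 ≡ 12 (mod 83).

12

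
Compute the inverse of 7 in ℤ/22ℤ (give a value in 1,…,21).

7·19 = 133 = 6·22 + 1, so 7⁻¹ ≡ 19 (mod 22).

19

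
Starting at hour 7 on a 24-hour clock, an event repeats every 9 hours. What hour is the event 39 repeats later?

39·9 = 351.
351 − 14·24 = 15, so 351 ≡ 15 (mod 24).
(7 + 15) mod 24 = 22.

22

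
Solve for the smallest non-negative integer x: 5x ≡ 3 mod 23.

5⁻¹ ≡ 14 (mod 23) because 5·14 = 70 = 3·23 + 1.
So x ≡ 14·3 = 42 ≡ 19 (mod 23).
Check: 5·19 = 95 = 4·23 + 3.

19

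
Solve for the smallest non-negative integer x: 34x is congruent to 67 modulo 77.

45

The inverse of 34 mod 77 is 34 (since 34·34 = 1156 ≡ 1).
Multiplying both sides by 34: x ≡ 34·67 = 2278 ≡ 45 (mod 77).
Check: 34·45 = 1530 = 19·77 + 67.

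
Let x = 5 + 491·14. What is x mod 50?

29

491·14 = 6874.
6874 = 137·50 + 24, so 6874 mod 50 = 24.
(5 + 24) mod 50 = 29.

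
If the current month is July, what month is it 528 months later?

July

528 mod 12 = 0 (since 44·12 = 528).
July + 0 months → July.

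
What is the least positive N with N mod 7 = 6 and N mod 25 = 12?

x ≡ 6 (mod 7) gives x ∈ {6, 13, 20, 27, 34, 41, 48, 55, …}.
The first of these with x mod 25 = 12 is 62.

62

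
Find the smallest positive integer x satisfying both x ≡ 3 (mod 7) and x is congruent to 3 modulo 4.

3

x ≡ 3 (mod 4) gives x ∈ {3}.
The first of these with x mod 7 = 3 is 3.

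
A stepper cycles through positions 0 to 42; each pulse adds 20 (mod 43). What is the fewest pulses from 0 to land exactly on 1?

28

20·28 = 560 = 13·43 + 1, so 20⁻¹ ≡ 28 (mod 43).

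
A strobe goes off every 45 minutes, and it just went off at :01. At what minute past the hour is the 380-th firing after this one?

380·45 = 17100.
17100 mod 60 = 0 (since 285·60 = 17100).
(1 + 0) mod 60 = 1.

1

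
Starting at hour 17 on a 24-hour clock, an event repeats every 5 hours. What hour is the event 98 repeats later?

98·5 = 490.
490 − 20·24 = 10, so 490 ≡ 10 (mod 24).
(17 + 10) mod 24 = 3.

3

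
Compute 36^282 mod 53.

15

By repeated squaring mod 53: 36^1≡36, 36^2≡24, 36^4≡46, 36^8≡49, 36^16≡16, 36^32≡44, 36^64≡28, 36^128≡42, 36^256≡15.
282 = 2 + 8 + 16 + 256, so 36^282 ≡ 24·49·16·15 ≡ 15 (mod 53).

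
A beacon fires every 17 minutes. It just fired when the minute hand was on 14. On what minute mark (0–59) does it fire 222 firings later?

222·17 = 3774.
3774 − 62·60 = 54, so 3774 ≡ 54 (mod 60).
(14 + 54) mod 60 = 8.

8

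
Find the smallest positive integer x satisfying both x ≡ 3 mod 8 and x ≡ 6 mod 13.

x ≡ 3 (mod 8) gives x ∈ {3, 11, 19}.
The first of these with x mod 13 = 6 is 19.

19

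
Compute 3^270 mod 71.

37

Successive squares of 3 mod 71: 3^1≡3, 3^2≡9, 3^4≡10, 3^8≡29, 3^16≡60, 3^32≡50, 3^64≡15, 3^128≡12, 3^256≡2.
Since 270 = 2 + 4 + 8 + 256 in binary, 3^270 ≡ 9·10·29·2 ≡ 37 (mod 71).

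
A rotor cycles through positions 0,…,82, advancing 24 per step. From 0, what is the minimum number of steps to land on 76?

17

The inverse of 24 mod 83 is 45 (since 24·45 = 1080 ≡ 1).
Multiplying both sides by 45: x ≡ 45·76 = 3420 ≡ 17 (mod 83).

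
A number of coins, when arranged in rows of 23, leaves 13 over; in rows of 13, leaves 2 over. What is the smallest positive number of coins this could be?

197

x ≡ 2 (mod 13) gives x ∈ {2, 15, 28, 41, 54, 67, 80, 93, …}.
The first of these with x mod 23 = 13 is 197.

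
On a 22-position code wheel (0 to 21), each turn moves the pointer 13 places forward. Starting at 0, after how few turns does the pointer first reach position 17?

13⁻¹ ≡ 17 (mod 22) because 13·17 = 221 = 10·22 + 1.
Multiplying both sides by 17: x ≡ 17·17 = 289 ≡ 3 (mod 22).

3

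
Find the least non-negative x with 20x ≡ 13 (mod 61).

22

20⁻¹ ≡ 58 (mod 61) because 20·58 = 1160 = 19·61 + 1.
Multiplying both sides by 58: x ≡ 58·13 = 754 ≡ 22 (mod 61).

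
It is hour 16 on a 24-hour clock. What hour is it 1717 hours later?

5

1717 = 71·24 + 13, so 1717 mod 24 = 13.
(16 + 13) mod 24 = 5.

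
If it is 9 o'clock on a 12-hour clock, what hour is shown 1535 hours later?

1535 mod 12 = 11 (since 127·12 = 1524).
9 + 11 → 8 on a 12-hour dial.

8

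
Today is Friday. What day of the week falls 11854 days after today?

11854 = 1693·7 + 3, so 11854 mod 7 = 3.
Friday + 3 days → Monday.

Monday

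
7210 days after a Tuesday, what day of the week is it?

Tuesday

Dividing 7210 by 7 gives quotient 1030 and remainder 0.
Tuesday + 0 days → Tuesday.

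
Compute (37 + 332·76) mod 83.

37

332·76 = 25232.
25232 − 304·83 = 0, so 25232 ≡ 0 (mod 83).
(37 + 0) mod 83 = 37.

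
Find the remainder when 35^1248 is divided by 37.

Square-and-reduce mod 37: 35^1≡35, 35^2≡4, 35^4≡16, 35^8≡34, 35^16≡9, 35^32≡7, 35^64≡12, 35^128≡33, 35^256≡16, 35^512≡34, 35^1024≡9.
Since 1248 = 32 + 64 + 128 + 1024 in binary, 35^1248 ≡ 7·12·33·9 ≡ 10 (mod 37).

10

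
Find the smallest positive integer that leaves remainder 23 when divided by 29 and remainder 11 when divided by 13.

284

x ≡ 11 (mod 13) gives x ∈ {11, 24, 37, 50, 63, 76, 89, 102, …}.
The first of these with x mod 29 = 23 is 284.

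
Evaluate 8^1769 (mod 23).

Successive squares of 8 mod 23: 8^1≡8, 8^2≡18, 8^4≡2, 8^8≡4, 8^16≡16, 8^32≡3, 8^64≡9, 8^128≡12, 8^256≡6, 8^512≡13, 8^1024≡8.
1769 = 1 + 8 + 32 + 64 + 128 + 512 + 1024, so 8^1769 ≡ 8·4·3·9·12·13·8 ≡ 9 (mod 23).

9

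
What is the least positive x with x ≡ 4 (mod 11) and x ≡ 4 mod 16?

4

Since 16·9 ≡ 1 (mod 11), take x = 4 + 16·((4−4)·9 mod 11) = 4 + 16·0 = 4.
Check: 4 mod 11 = 4, 4 mod 16 = 4.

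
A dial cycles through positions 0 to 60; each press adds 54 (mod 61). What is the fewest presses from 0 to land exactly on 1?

26

54·26 = 1404 = 23·61 + 1, so 54⁻¹ ≡ 26 (mod 61).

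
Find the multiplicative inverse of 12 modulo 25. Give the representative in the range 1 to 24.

23

12·23 = 276 = 11·25 + 1, so 12⁻¹ ≡ 23 (mod 25).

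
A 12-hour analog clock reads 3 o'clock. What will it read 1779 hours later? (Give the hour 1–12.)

1779 mod 12 = 3 (since 148·12 = 1776).
3 + 3 → 6 on a 12-hour dial.

6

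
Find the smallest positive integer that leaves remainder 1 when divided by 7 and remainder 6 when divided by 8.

22

x ≡ 1 (mod 7) gives x ∈ {1, 8, 15, 22}.
The first of these with x mod 8 = 6 is 22.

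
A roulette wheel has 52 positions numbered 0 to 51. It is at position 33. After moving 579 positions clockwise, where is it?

40

Dividing 579 by 52 gives quotient 11 and remainder 7.
(33 + 7) mod 52 = 40.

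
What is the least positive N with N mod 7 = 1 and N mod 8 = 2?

50

x ≡ 1 (mod 7) gives x ∈ {1, 8, 15, 22, 29, 36, 43, 50}.
The first of these with x mod 8 = 2 is 50.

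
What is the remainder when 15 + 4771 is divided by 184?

2

4771 − 25·184 = 171, so 4771 ≡ 171 (mod 184).
(15 + 171) mod 184 = 2.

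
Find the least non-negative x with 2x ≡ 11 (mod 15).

13

2⁻¹ ≡ 8 (mod 15) because 2·8 = 16 = 1·15 + 1.
Multiplying both sides by 8: x ≡ 8·11 = 88 ≡ 13 (mod 15).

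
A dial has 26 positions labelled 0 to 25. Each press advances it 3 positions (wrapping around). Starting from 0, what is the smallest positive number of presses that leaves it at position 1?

26 = 8·3 + 2
3 = 1·2 + 1
2 = 2·1 + 0
Back-substituting gives 3·9 ≡ 1 (mod 26).

9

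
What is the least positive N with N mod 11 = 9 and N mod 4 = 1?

9

x ≡ 1 (mod 4) gives x ∈ {1, 5, 9}.
The first of these with x mod 11 = 9 is 9.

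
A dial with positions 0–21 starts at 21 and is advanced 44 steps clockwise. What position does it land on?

44 mod 22 = 0 (since 2·22 = 44).
(21 + 0) mod 22 = 21.

21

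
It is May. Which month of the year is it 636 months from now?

636 − 53·12 = 0, so 636 ≡ 0 (mod 12).
May + 0 months → May.

May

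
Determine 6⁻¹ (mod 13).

11

6·11 = 66 = 5·13 + 1, so 6⁻¹ ≡ 11 (mod 13).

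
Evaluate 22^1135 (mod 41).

38

Successive squares of 22 mod 41: 22^1≡22, 22^2≡33, 22^4≡23, 22^8≡37, 22^16≡16, 22^32≡10, 22^64≡18, 22^128≡37, 22^256≡16, 22^512≡10, 22^1024≡18.
1135 = 1 + 2 + 4 + 8 + 32 + 64 + 1024, so 22^1135 ≡ 22·33·23·37·10·18·18 ≡ 38 (mod 41).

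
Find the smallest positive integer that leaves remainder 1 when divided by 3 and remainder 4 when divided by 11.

Since 11·2 ≡ 1 (mod 3), take x = 4 + 11·((1−4)·2 mod 3) = 4 + 11·0 = 4.
Check: 4 mod 3 = 1, 4 mod 11 = 4.

4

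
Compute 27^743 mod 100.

By repeated squaring mod 100: 27^1≡27, 27^2≡29, 27^4≡41, 27^8≡81, 27^16≡61, 27^32≡21, 27^64≡41, 27^128≡81, 27^256≡61, 27^512≡21.
743 = 1 + 2 + 4 + 32 + 64 + 128 + 512, so 27^743 ≡ 27·29·41·21·41·81·21 ≡ 83 (mod 100).

83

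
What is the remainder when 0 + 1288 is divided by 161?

1288 − 8·161 = 0, so 1288 ≡ 0 (mod 161).
(0 + 0) mod 161 = 0.

0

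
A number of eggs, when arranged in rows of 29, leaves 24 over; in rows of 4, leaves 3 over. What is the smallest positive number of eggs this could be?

111

x ≡ 3 (mod 4) gives x ∈ {3, 7, 11, 15, 19, 23, 27, 31, …}.
The first of these with x mod 29 = 24 is 111.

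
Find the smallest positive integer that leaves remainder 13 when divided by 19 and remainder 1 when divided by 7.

127

x ≡ 1 (mod 7) gives x ∈ {1, 8, 15, 22, 29, 36, 43, 50, …}.
The first of these with x mod 19 = 13 is 127.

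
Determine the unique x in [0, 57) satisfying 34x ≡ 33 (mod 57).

6

34⁻¹ ≡ 52 (mod 57) because 34·52 = 1768 = 31·57 + 1.
So x ≡ 52·33 = 1716 ≡ 6 (mod 57).
Check: 34·6 = 204 = 3·57 + 33.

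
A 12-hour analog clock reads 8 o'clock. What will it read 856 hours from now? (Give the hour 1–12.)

856 mod 12 = 4 (since 71·12 = 852).
8 + 4 → 12 on a 12-hour dial.

12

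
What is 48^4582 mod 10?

Powers of 8 mod 10 repeat with period 4: 8, 4, 2, 6.
4582 leaves remainder 2 on division by 4, so 48^4582 ends in 4.

4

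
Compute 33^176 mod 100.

By repeated squaring mod 100: 33^1≡33, 33^2≡89, 33^4≡21, 33^8≡41, 33^16≡81, 33^32≡61, 33^64≡21, 33^128≡41.
176 = 16 + 32 + 128, so 33^176 ≡ 81·61·41 ≡ 81 (mod 100).

81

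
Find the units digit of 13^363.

7

Last digits of 3^n: 3, 9, 7, 1 (period 4).
363 leaves remainder 3 on division by 4, so 13^363 ends in 7.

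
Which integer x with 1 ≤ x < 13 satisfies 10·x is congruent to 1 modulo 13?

13 = 1·10 + 3
10 = 3·3 + 1
3 = 3·1 + 0
Back-substituting gives 10·4 ≡ 1 (mod 13).

4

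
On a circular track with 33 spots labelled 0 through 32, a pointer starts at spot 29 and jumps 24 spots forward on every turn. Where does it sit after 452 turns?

452·24 = 10848.
10848 − 328·33 = 24, so 10848 ≡ 24 (mod 33).
(29 + 24) mod 33 = 20.

20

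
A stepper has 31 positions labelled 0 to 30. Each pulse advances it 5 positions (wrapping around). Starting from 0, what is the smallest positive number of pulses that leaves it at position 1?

31 = 6·5 + 1
5 = 5·1 + 0
Back-substituting gives 5·25 ≡ 1 (mod 31).

25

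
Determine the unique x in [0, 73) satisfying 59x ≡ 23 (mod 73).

59⁻¹ ≡ 26 (mod 73) because 59·26 = 1534 = 21·73 + 1.
So x ≡ 26·23 = 598 ≡ 14 (mod 73).

14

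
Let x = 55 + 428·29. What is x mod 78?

65

428·29 = 12412.
12412 = 159·78 + 10, so 12412 mod 78 = 10.
(55 + 10) mod 78 = 65.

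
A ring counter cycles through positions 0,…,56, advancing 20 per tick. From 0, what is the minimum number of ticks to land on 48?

48

20⁻¹ ≡ 20 (mod 57) because 20·20 = 400 = 7·57 + 1.
So x ≡ 20·48 = 960 ≡ 48 (mod 57).
Check: 20·48 = 960 = 16·57 + 48.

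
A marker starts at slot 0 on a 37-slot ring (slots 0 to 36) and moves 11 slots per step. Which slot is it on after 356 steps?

31

356·11 = 3916.
Dividing 3916 by 37 gives quotient 105 and remainder 31.
(0 + 31) mod 37 = 31.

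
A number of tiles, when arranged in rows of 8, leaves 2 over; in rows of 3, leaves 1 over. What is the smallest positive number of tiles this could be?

Since 3·3 ≡ 1 (mod 8), take x = 1 + 3·((2−1)·3 mod 8) = 1 + 3·3 = 10.
Check: 10 mod 8 = 2, 10 mod 3 = 1.

10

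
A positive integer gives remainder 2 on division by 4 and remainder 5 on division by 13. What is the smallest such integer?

x ≡ 2 (mod 4) gives x ∈ {2, 6, 10, 14, 18}.
The first of these with x mod 13 = 5 is 18.

18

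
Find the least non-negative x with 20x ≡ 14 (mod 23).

3

20⁻¹ ≡ 15 (mod 23) because 20·15 = 300 = 13·23 + 1.
So x ≡ 15·14 = 210 ≡ 3 (mod 23).
Check: 20·3 = 60 = 2·23 + 14.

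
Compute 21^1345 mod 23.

15

By repeated squaring mod 23: 21^1≡21, 21^2≡4, 21^4≡16, 21^8≡3, 21^16≡9, 21^32≡12, 21^64≡6, 21^128≡13, 21^256≡8, 21^512≡18, 21^1024≡2.
1345 = 1 + 64 + 256 + 1024, so 21^1345 ≡ 21·6·8·2 ≡ 15 (mod 23).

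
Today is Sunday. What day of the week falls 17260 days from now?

Friday

17260 − 2465·7 = 5, so 17260 ≡ 5 (mod 7).
Sunday + 5 days → Friday.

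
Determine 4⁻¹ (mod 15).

4·4 = 16 = 1·15 + 1, so 4⁻¹ ≡ 4 (mod 15).

4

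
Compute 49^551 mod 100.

49

Square-and-reduce mod 100: 49^1≡49, 49^2≡1, 49^4≡1, 49^8≡1, 49^16≡1, 49^32≡1, 49^64≡1, 49^128≡1, 49^256≡1, 49^512≡1.
551 = 1 + 2 + 4 + 32 + 512, so 49^551 ≡ 49·1·1·1·1 ≡ 49 (mod 100).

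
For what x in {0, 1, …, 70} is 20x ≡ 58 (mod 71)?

The inverse of 20 mod 71 is 32 (since 20·32 = 640 ≡ 1).
So x ≡ 32·58 = 1856 ≡ 10 (mod 71).

10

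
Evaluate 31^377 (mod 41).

Successive squares of 31 mod 41: 31^1≡31, 31^2≡18, 31^4≡37, 31^8≡16, 31^16≡10, 31^32≡18, 31^64≡37, 31^128≡16, 31^256≡10.
Since 377 = 1 + 8 + 16 + 32 + 64 + 256 in binary, 31^377 ≡ 31·16·10·18·37·10 ≡ 23 (mod 41).

23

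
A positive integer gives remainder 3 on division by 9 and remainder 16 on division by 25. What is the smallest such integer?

66

x ≡ 3 (mod 9) gives x ∈ {3, 12, 21, 30, 39, 48, 57, 66}.
The first of these with x mod 25 = 16 is 66.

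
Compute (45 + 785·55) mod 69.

785·55 = 43175.
43175 = 625·69 + 50, so 43175 mod 69 = 50.
(45 + 50) mod 69 = 26.

26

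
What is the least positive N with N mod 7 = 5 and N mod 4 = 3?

x ≡ 3 (mod 4) gives x ∈ {3, 7, 11, 15, 19}.
The first of these with x mod 7 = 5 is 19.

19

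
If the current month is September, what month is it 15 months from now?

15 mod 12 = 3 (since 1·12 = 12).
September + 3 months → December.

December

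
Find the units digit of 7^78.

9

The units digit of 7^n cycles with period 4: 7, 9, 3, 1, …
78 leaves remainder 2 on division by 4, so 7^78 ends in 9.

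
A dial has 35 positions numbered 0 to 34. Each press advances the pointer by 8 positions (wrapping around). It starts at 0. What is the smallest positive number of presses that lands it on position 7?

8⁻¹ ≡ 22 (mod 35) because 8·22 = 176 = 5·35 + 1.
Multiplying both sides by 22: x ≡ 22·7 = 154 ≡ 14 (mod 35).

14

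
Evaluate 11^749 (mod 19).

7

Successive squares of 11 mod 19: 11^1≡11, 11^2≡7, 11^4≡11, 11^8≡7, 11^16≡11, 11^32≡7, 11^64≡11, 11^128≡7, 11^256≡11, 11^512≡7.
Since 749 = 1 + 4 + 8 + 32 + 64 + 128 + 512 in binary, 11^749 ≡ 11·11·7·7·11·7·7 ≡ 7 (mod 19).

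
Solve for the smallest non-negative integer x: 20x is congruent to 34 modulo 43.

20⁻¹ ≡ 28 (mod 43) because 20·28 = 560 = 13·43 + 1.
So x ≡ 28·34 = 952 ≡ 6 (mod 43).

6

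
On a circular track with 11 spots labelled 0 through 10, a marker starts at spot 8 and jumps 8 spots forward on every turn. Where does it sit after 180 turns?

7

180·8 = 1440.
1440 − 130·11 = 10, so 1440 ≡ 10 (mod 11).
(8 + 10) mod 11 = 7.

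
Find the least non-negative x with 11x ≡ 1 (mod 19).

7

11⁻¹ ≡ 7 (mod 19) because 11·7 = 77 = 4·19 + 1.
So x ≡ 7·1 = 7 ≡ 7 (mod 19).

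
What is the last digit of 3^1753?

Last digits of 3^n: 3, 9, 7, 1 (period 4).
1753 leaves remainder 1 on division by 4, so 3^1753 ends in 3.

3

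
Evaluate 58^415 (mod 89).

83

By repeated squaring mod 89: 58^1≡58, 58^2≡71, 58^4≡57, 58^8≡45, 58^16≡67, 58^32≡39, 58^64≡8, 58^128≡64, 58^256≡2.
415 = 1 + 2 + 4 + 8 + 16 + 128 + 256, so 58^415 ≡ 58·71·57·45·67·64·2 ≡ 83 (mod 89).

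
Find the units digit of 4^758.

Powers of 4 mod 10 repeat with period 2: 4, 6.
758 mod 2 = 0, so the last digit matches 4^2 = 6.

6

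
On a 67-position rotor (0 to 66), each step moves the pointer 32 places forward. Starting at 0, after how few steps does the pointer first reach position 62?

48

The inverse of 32 mod 67 is 44 (since 32·44 = 1408 ≡ 1).
Multiplying both sides by 44: x ≡ 44·62 = 2728 ≡ 48 (mod 67).
Check: 32·48 = 1536 = 22·67 + 62.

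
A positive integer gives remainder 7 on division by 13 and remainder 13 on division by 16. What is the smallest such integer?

x ≡ 7 (mod 13) gives x ∈ {7, 20, 33, 46, 59, 72, 85, 98, …}.
The first of these with x mod 16 = 13 is 189.

189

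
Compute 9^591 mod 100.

9

By repeated squaring mod 100: 9^1≡9, 9^2≡81, 9^4≡61, 9^8≡21, 9^16≡41, 9^32≡81, 9^64≡61, 9^128≡21, 9^256≡41, 9^512≡81.
Since 591 = 1 + 2 + 4 + 8 + 64 + 512 in binary, 9^591 ≡ 9·81·61·21·61·81 ≡ 9 (mod 100).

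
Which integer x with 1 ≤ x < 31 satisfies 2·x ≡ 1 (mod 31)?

16

2·16 = 32 = 1·31 + 1, so 2⁻¹ ≡ 16 (mod 31).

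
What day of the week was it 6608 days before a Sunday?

Sunday

6608 − 944·7 = 0, so 6608 ≡ 0 (mod 7).
Sunday − 0 days → Sunday.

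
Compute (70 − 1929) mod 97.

1929 mod 97 = 86 (since 19·97 = 1843).
(70 − 86) mod 97 = 81.

81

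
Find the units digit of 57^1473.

7

The units digit of 57^n cycles with period 4: 7, 9, 3, 1, …
1473 mod 4 = 1, so the last digit matches 7^1 = 7.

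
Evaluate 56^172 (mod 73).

Successive squares of 56 mod 73: 56^1≡56, 56^2≡70, 56^4≡9, 56^8≡8, 56^16≡64, 56^32≡8, 56^64≡64, 56^128≡8.
172 = 4 + 8 + 32 + 128, so 56^172 ≡ 9·8·8·8 ≡ 9 (mod 73).

9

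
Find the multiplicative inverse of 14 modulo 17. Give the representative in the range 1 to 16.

11

14·11 = 154 = 9·17 + 1, so 14⁻¹ ≡ 11 (mod 17).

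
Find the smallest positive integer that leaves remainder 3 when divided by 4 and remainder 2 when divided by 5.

7

x ≡ 3 (mod 4) gives x ∈ {3, 7}.
The first of these with x mod 5 = 2 is 7.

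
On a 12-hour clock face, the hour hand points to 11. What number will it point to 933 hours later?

8

933 mod 12 = 9 (since 77·12 = 924).
11 + 9 → 8 on a 12-hour dial.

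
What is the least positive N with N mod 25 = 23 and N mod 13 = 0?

x ≡ 0 (mod 13) gives x ∈ {0, 13, 26, 39, 52, 65, 78, 91, …}.
The first of these with x mod 25 = 23 is 273.

273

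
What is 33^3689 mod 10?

3

Powers of 3 mod 10 repeat with period 4: 3, 9, 7, 1.
3689 leaves remainder 1 on division by 4, so 33^3689 ends in 3.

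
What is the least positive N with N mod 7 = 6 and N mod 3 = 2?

20

x ≡ 2 (mod 3) gives x ∈ {2, 5, 8, 11, 14, 17, 20}.
The first of these with x mod 7 = 6 is 20.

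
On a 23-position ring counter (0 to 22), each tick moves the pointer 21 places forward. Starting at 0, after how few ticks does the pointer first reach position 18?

The inverse of 21 mod 23 is 11 (since 21·11 = 231 ≡ 1).
Multiplying both sides by 11: x ≡ 11·18 = 198 ≡ 14 (mod 23).

14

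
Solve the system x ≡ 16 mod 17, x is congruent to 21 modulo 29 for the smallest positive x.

x ≡ 16 (mod 17) gives x ∈ {16, 33, 50}.
The first of these with x mod 29 = 21 is 50.

50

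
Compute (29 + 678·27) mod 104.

31

678·27 = 18306.
18306 = 176·104 + 2, so 18306 mod 104 = 2.
(29 + 2) mod 104 = 31.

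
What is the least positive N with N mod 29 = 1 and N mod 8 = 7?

175

x ≡ 7 (mod 8) gives x ∈ {7, 15, 23, 31, 39, 47, 55, 63, …}.
The first of these with x mod 29 = 1 is 175.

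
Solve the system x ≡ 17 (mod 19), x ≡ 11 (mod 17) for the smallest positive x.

283

Since 17·9 ≡ 1 (mod 19), take x = 11 + 17·((17−11)·9 mod 19) = 11 + 17·16 = 283.
Check: 283 mod 19 = 17, 283 mod 17 = 11.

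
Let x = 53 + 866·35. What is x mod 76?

866·35 = 30310.
30310 − 398·76 = 62, so 30310 ≡ 62 (mod 76).
(53 + 62) mod 76 = 39.

39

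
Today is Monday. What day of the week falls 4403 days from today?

Monday

Dividing 4403 by 7 gives quotient 629 and remainder 0.
Monday + 0 days → Monday.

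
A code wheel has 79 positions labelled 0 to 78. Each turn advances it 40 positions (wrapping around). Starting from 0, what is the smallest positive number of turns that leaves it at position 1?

79 = 1·40 + 39
40 = 1·39 + 1
39 = 39·1 + 0
Back-substituting gives 40·2 ≡ 1 (mod 79).

2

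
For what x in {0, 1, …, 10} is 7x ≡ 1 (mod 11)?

8

7⁻¹ ≡ 8 (mod 11) because 7·8 = 56 = 5·11 + 1.
Multiplying both sides by 8: x ≡ 8·1 = 8 ≡ 8 (mod 11).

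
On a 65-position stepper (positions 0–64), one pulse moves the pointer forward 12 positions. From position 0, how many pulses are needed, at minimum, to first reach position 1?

38

12·38 = 456 = 7·65 + 1, so 12⁻¹ ≡ 38 (mod 65).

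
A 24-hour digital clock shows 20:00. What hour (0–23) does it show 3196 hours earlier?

16

3196 = 133·24 + 4, so 3196 mod 24 = 4.
(20 − 4) mod 24 = 16.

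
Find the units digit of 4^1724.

6

Powers of 4 mod 10 repeat with period 2: 4, 6.
1724 leaves remainder 0 on division by 2, so 4^1724 ends in 6.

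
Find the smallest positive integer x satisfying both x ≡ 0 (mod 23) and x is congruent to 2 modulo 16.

Since 16·13 ≡ 1 (mod 23), take x = 2 + 16·((0−2)·13 mod 23) = 2 + 16·20 = 322.
Check: 322 mod 23 = 0, 322 mod 16 = 2.

322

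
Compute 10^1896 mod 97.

Square-and-reduce mod 97: 10^1≡10, 10^2≡3, 10^4≡9, 10^8≡81, 10^16≡62, 10^32≡61, 10^64≡35, 10^128≡61, 10^256≡35, 10^512≡61, 10^1024≡35.
1896 = 8 + 32 + 64 + 256 + 512 + 1024, so 10^1896 ≡ 81·61·35·35·61·35 ≡ 22 (mod 97).

22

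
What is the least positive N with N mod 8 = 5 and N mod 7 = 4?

x ≡ 4 (mod 7) gives x ∈ {4, 11, 18, 25, 32, 39, 46, 53}.
The first of these with x mod 8 = 5 is 53.

53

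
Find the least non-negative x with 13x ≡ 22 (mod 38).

28

The inverse of 13 mod 38 is 3 (since 13·3 = 39 ≡ 1).
So x ≡ 3·22 = 66 ≡ 28 (mod 38).
Check: 13·28 = 364 = 9·38 + 22.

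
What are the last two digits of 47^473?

Successive squares of 47 mod 100: 47^1≡47, 47^2≡9, 47^4≡81, 47^8≡61, 47^16≡21, 47^32≡41, 47^64≡81, 47^128≡61, 47^256≡21.
Since 473 = 1 + 8 + 16 + 64 + 128 + 256 in binary, 47^473 ≡ 47·61·21·81·61·21 ≡ 27 (mod 100).

27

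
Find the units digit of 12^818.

Last digits of 2^n: 2, 4, 8, 6 (period 4).
818 mod 4 = 2, so the last digit matches 2^2 = 4.

4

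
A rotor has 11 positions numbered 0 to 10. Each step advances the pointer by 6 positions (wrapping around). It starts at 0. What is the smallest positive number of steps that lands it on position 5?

10

6⁻¹ ≡ 2 (mod 11) because 6·2 = 12 = 1·11 + 1.
So x ≡ 2·5 = 10 ≡ 10 (mod 11).
Check: 6·10 = 60 = 5·11 + 5.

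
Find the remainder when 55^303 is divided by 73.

64

By repeated squaring mod 73: 55^1≡55, 55^2≡32, 55^4≡2, 55^8≡4, 55^16≡16, 55^32≡37, 55^64≡55, 55^128≡32, 55^256≡2.
303 = 1 + 2 + 4 + 8 + 32 + 256, so 55^303 ≡ 55·32·2·4·37·2 ≡ 64 (mod 73).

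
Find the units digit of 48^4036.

Last digits of 8^n: 8, 4, 2, 6 (period 4).
4036 mod 4 = 0, so the last digit matches 8^4 = 6.

6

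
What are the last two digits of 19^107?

39

Square-and-reduce mod 100: 19^1≡19, 19^2≡61, 19^4≡21, 19^8≡41, 19^16≡81, 19^32≡61, 19^64≡21.
Since 107 = 1 + 2 + 8 + 32 + 64 in binary, 19^107 ≡ 19·61·41·61·21 ≡ 39 (mod 100).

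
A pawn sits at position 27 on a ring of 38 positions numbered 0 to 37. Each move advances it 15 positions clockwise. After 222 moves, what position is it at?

13

222·15 = 3330.
3330 − 87·38 = 24, so 3330 ≡ 24 (mod 38).
(27 + 24) mod 38 = 13.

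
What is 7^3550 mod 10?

9

The units digit of 7^n cycles with period 4: 7, 9, 3, 1, …
3550 mod 4 = 2, so the last digit matches 7^2 = 9.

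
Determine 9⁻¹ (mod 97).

54

97 = 10·9 + 7
9 = 1·7 + 2
7 = 3·2 + 1
2 = 2·1 + 0
Back-substituting gives 9·54 ≡ 1 (mod 97).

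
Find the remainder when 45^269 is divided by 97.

Square-and-reduce mod 97: 45^1≡45, 45^2≡85, 45^4≡47, 45^8≡75, 45^16≡96, 45^32≡1, 45^64≡1, 45^128≡1, 45^256≡1.
269 = 1 + 4 + 8 + 256, so 45^269 ≡ 45·47·75·1 ≡ 30 (mod 97).

30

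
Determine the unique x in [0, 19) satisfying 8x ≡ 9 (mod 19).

13

The inverse of 8 mod 19 is 12 (since 8·12 = 96 ≡ 1).
So x ≡ 12·9 = 108 ≡ 13 (mod 19).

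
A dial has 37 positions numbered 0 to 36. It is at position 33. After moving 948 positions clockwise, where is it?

19

948 mod 37 = 23 (since 25·37 = 925).
(33 + 23) mod 37 = 19.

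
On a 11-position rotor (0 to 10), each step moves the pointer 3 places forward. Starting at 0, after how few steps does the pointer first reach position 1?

3⁻¹ ≡ 4 (mod 11) because 3·4 = 12 = 1·11 + 1.
So x ≡ 4·1 = 4 ≡ 4 (mod 11).

4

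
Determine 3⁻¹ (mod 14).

14 = 4·3 + 2
3 = 1·2 + 1
2 = 2·1 + 0
Back-substituting gives 3·5 ≡ 1 (mod 14).

5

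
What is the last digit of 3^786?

The units digit of 3^n cycles with period 4: 3, 9, 7, 1, …
786 leaves remainder 2 on division by 4, so 3^786 ends in 9.

9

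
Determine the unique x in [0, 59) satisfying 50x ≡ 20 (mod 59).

The inverse of 50 mod 59 is 13 (since 50·13 = 650 ≡ 1).
Multiplying both sides by 13: x ≡ 13·20 = 260 ≡ 24 (mod 59).

24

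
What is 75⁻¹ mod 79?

59

75·59 = 4425 = 56·79 + 1, so 75⁻¹ ≡ 59 (mod 79).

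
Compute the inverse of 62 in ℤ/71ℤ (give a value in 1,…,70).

63

62·63 = 3906 = 55·71 + 1, so 62⁻¹ ≡ 63 (mod 71).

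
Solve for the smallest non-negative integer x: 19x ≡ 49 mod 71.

19⁻¹ ≡ 15 (mod 71) because 19·15 = 285 = 4·71 + 1.
So x ≡ 15·49 = 735 ≡ 25 (mod 71).

25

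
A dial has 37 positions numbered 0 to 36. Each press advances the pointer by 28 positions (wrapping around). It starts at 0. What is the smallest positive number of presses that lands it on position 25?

26

28⁻¹ ≡ 4 (mod 37) because 28·4 = 112 = 3·37 + 1.
So x ≡ 4·25 = 100 ≡ 26 (mod 37).
Check: 28·26 = 728 = 19·37 + 25.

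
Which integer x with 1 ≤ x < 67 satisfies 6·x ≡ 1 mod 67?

6·56 = 336 = 5·67 + 1, so 6⁻¹ ≡ 56 (mod 67).

56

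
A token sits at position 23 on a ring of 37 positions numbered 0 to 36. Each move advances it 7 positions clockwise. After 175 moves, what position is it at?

27

175·7 = 1225.
1225 − 33·37 = 4, so 1225 ≡ 4 (mod 37).
(23 + 4) mod 37 = 27.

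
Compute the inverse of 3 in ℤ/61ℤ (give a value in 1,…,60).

3·41 = 123 = 2·61 + 1, so 3⁻¹ ≡ 41 (mod 61).

41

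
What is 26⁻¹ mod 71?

26·41 = 1066 = 15·71 + 1, so 26⁻¹ ≡ 41 (mod 71).

41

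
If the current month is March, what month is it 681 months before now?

June

681 mod 12 = 9 (since 56·12 = 672).
March − 9 months → June.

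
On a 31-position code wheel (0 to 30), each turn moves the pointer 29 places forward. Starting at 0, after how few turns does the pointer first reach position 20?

21

29⁻¹ ≡ 15 (mod 31) because 29·15 = 435 = 14·31 + 1.
Multiplying both sides by 15: x ≡ 15·20 = 300 ≡ 21 (mod 31).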